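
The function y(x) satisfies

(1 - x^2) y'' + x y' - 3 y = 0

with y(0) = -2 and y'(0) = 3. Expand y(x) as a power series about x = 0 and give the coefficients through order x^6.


Ansatz: y(x) = sum_{n>=0} a_n x^n, so y'(x) = sum_{n>=1} n a_n x^(n-1) and y''(x) = sum_{n>=2} n(n-1) a_n x^(n-2).
Substitute into P(x) y'' + Q(x) y' + R(x) y = 0 with P(x) = 1 - x^2, Q(x) = x, R(x) = -3, and match powers of x.
Initial conditions: a_0 = -2, a_1 = 3.
Setting the coefficient of each power of x to zero and solving order by order (substituting the coefficients already found):
  x^0: 2 a_2 - 3 a_0 = 0  ->  2 a_2 = 3 a_0 = -6  ->  a_2 = -3
  x^1: 6 a_3 - 2 a_1 = 0  ->  6 a_3 = 2 a_1 = 6  ->  a_3 = 1
  x^2: 12 a_4 - 3 a_2 = 0  ->  12 a_4 = 3 a_2 = -9  ->  a_4 = -3/4
  x^3: 20 a_5 - 6 a_3 = 0  ->  20 a_5 = 6 a_3 = 6  ->  a_5 = 3/10
  x^4: 30 a_6 - 11 a_4 = 0  ->  30 a_6 = 11 a_4 = -33/4  ->  a_6 = -11/40
Truncated series: y(x) = -2 + 3 x - 3 x^2 + x^3 - (3/4) x^4 + (3/10) x^5 - (11/40) x^6 + O(x^7).

a_0 = -2; a_1 = 3; a_2 = -3; a_3 = 1; a_4 = -3/4; a_5 = 3/10; a_6 = -11/40


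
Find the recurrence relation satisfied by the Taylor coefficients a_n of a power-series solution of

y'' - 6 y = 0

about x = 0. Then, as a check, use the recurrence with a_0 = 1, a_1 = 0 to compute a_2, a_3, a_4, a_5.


Substitute y = sum_n a_n x^n into y'' + (const) y = 0.
y''(x) = sum_{n>=0} (n+2)(n+1) a_{n+2} x^n.
The ODE becomes sum_n [(n+2)(n+1) a_{n+2} - 6 a_n] x^n = 0.
Setting each coefficient to zero gives the recurrence:
  (n+2)(n+1) a_{n+2} - 6 a_n = 0,
  a_{n+2} = 6 / ((n+1)(n+2)) a_n.

Check with a_0 = 1, a_1 = 0 (apply the recurrence for n = 0, 1, 2, 3): a_0 = 1, a_1 = 0, a_2 = 3, a_3 = 0, a_4 = 3/2, a_5 = 0.

a_{n+2} = 6/((n+1)(n+2)) * a_n; check: a_0 = 1, a_1 = 0, a_2 = 3, a_3 = 0, a_4 = 3/2, a_5 = 0


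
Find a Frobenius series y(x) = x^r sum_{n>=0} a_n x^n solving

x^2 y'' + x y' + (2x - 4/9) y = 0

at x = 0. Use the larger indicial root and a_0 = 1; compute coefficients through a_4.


Write in Frobenius form y'' + (p(x)/x) y' + (q(x)/x^2) y = 0:
  p(x) = 1,  q(x) = 2x - 4/9.
Indicial equation: r(r-1) + (1) r + (-4/9) = 0 -> roots r_1 = 2/3, r_2 = -2/3.
Take r = r_1 = 2/3. Let y(x) = x^r sum_{n>=0} a_n x^n with a_0 = 1.
Substitute y = x^r sum a_n x^n and match x^{r+n}. The recurrence is
  D(n) a_n + 2 a_{n-1} = 0,  where D(n) = (r+n)(r+n-1) + (1)(r+n) + (-4/9).
  a_n = -2 / D(n) * a_{n-1}.
Since the indicial polynomial factors as (r - r_1)(r - r_2), D(n) = (r_1 + n - r_1)(r_1 + n - r_2) = n(n + 4/3).
Evaluating step by step (a_0 = 1):
  n = 1: D(1) = 1(1 + 4/3) = 7/3; numerator = -2(1) = -2; a_1 = (-2)/(7/3) = -6/7
  n = 2: D(2) = 2(2 + 4/3) = 20/3; numerator = -2(-6/7) = 12/7; a_2 = (12/7)/(20/3) = 9/35
  n = 3: D(3) = 3(3 + 4/3) = 13; numerator = -2(9/35) = -18/35; a_3 = (-18/35)/(13) = -18/455
  n = 4: D(4) = 4(4 + 4/3) = 64/3; numerator = -2(-18/455) = 36/455; a_4 = (36/455)/(64/3) = 27/7280

r = 2/3; a_0 = 1; a_1 = -6/7; a_2 = 9/35; a_3 = -18/455; a_4 = 27/7280


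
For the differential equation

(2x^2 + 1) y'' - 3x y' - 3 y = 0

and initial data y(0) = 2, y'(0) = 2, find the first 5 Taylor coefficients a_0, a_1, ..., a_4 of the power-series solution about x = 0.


Ansatz: y(x) = sum_{n>=0} a_n x^n, so y'(x) = sum_{n>=1} n a_n x^(n-1) and y''(x) = sum_{n>=2} n(n-1) a_n x^(n-2).
Substitute into P(x) y'' + Q(x) y' + R(x) y = 0 with P(x) = 2x^2 + 1, Q(x) = -3x, R(x) = -3, and match powers of x.
Initial conditions: a_0 = 2, a_1 = 2.
Setting the coefficient of each power of x to zero and solving order by order (substituting the coefficients already found):
  x^0: 2 a_2 - 3 a_0 = 0  ->  2 a_2 = 3 a_0 = 6  ->  a_2 = 3
  x^1: 6 a_3 - 6 a_1 = 0  ->  6 a_3 = 6 a_1 = 12  ->  a_3 = 2
  x^2: 12 a_4 - 5 a_2 = 0  ->  12 a_4 = 5 a_2 = 15  ->  a_4 = 5/4
Truncated series: y(x) = 2 + 2 x + 3 x^2 + 2 x^3 + (5/4) x^4 + O(x^5).

a_0 = 2; a_1 = 2; a_2 = 3; a_3 = 2; a_4 = 5/4


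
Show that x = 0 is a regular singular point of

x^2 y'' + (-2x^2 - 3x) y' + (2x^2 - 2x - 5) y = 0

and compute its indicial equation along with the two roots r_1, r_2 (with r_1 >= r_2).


Divide by x^2 to reach normal form y'' + P_1(x) y' + P_2(x) y = 0 with P_1(x) = -2 - 3/x and P_2(x) = 2 - 2/x - 5/x^2.
x = 0 is a singular point because the y'-coefficient -2 - 3/x has a pole at x = 0 and the y-coefficient 2 - 2/x - 5/x^2 has a pole at x = 0.
It is a regular singular point because x P_1(x) = p(x) = -2x - 3 and x^2 P_2(x) = q(x) = 2x^2 - 2x - 5 are polynomials, hence analytic at x = 0.
p(0) = -3,  q(0) = -5.
Indicial equation: r(r-1) + p(0) r + q(0) = 0, i.e. r^2 + (p(0) - 1) r + q(0) = 0, i.e. r^2 - 4 r - 5 = 0.
Discriminant: (-4)^2 - 4(-5) = 36, so r = (4 ± 6)/2.
Solving: r_1 = 5, r_2 = -1.

indicial: r^2 - 4 r - 5 = 0; roots r_1 = 5, r_2 = -1


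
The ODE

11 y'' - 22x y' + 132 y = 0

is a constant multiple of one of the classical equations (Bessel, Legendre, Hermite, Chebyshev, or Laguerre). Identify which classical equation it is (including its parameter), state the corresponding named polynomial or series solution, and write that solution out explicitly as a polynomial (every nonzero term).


All three coefficients share the factor 11; dividing through by 11 gives  y'' - 2x y' + 12 y = 0.
This matches the Hermite equation y'' - 2x y' + 2n y = 0 with 2n = 12, so n = 6; the polynomial solution is H_6(x).
With y = sum_k a_k x^k, matching x^k gives (k+2)(k+1) a_{k+2} = 2(k - n) a_k = 2(k - 6) a_k. The right side vanishes at k = 6, so the series with the parity of 6 terminates at degree 6.
Standard normalization: leading coefficient of H_n is 2^n, so a_6 = 2^6 = 64. Work downward with a_k = (k+1)(k+2) a_{k+2} / (2(k - n)):
  a_4 = (5)(6)(64) / (2(4 - 6)) = 1920/(-4) = -480
  a_2 = (3)(4)(-480) / (2(2 - 6)) = -5760/(-8) = 720
  a_0 = (1)(2)(720) / (2(0 - 6)) = 1440/(-12) = -120
Hence H_6(x) = 64 x^6 - 480 x^4 + 720 x^2 - 120.

H_6(x); series = 64 x^6 - 480 x^4 + 720 x^2 - 120


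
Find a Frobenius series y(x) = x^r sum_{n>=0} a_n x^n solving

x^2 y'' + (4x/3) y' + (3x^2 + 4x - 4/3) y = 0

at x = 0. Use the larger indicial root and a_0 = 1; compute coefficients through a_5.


Write in Frobenius form y'' + (p(x)/x) y' + (q(x)/x^2) y = 0:
  p(x) = 4/3,  q(x) = 3x^2 + 4x - 4/3.
Indicial equation: r(r-1) + (4/3) r + (-4/3) = 0 -> roots r_1 = 1, r_2 = -4/3.
Take r = r_1 = 1. Let y(x) = x^r sum_{n>=0} a_n x^n with a_0 = 1.
Substitute y = x^r sum a_n x^n and match x^{r+n}. The recurrence is
  D(n) a_n + 4 a_{n-1} + 3 a_{n-2} = 0,  where D(n) = (r+n)(r+n-1) + (4/3)(r+n) + (-4/3).
  a_n = [-4 a_{n-1} - 3 a_{n-2}] / D(n).
Since the indicial polynomial factors as (r - r_1)(r - r_2), D(n) = (r_1 + n - r_1)(r_1 + n - r_2) = n(n + 7/3).
Evaluating step by step (a_0 = 1):
  n = 1: D(1) = 1(1 + 7/3) = 10/3; numerator = -4(1) = -4; a_1 = (-4)/(10/3) = -6/5
  n = 2: D(2) = 2(2 + 7/3) = 26/3; numerator = -4(-6/5) - 3(1) = 9/5; a_2 = (9/5)/(26/3) = 27/130
  n = 3: D(3) = 3(3 + 7/3) = 16; numerator = -4(27/130) - 3(-6/5) = 36/13; a_3 = (36/13)/(16) = 9/52
  n = 4: D(4) = 4(4 + 7/3) = 76/3; numerator = -4(9/52) - 3(27/130) = -171/130; a_4 = (-171/130)/(76/3) = -27/520
  n = 5: D(5) = 5(5 + 7/3) = 110/3; numerator = -4(-27/520) - 3(9/52) = -81/260; a_5 = (-81/260)/(110/3) = -243/28600

r = 1; a_0 = 1; a_1 = -6/5; a_2 = 27/130; a_3 = 9/52; a_4 = -27/520; a_5 = -243/28600


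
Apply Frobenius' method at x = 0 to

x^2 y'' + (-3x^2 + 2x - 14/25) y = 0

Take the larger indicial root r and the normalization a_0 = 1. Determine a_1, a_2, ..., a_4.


Write in Frobenius form y'' + (p(x)/x) y' + (q(x)/x^2) y = 0:
  p(x) = 0,  q(x) = -3x^2 + 2x - 14/25.
Indicial equation: r(r-1) + (0) r + (-14/25) = 0 -> roots r_1 = 7/5, r_2 = -2/5.
Take r = r_1 = 7/5. Let y(x) = x^r sum_{n>=0} a_n x^n with a_0 = 1.
Substitute y = x^r sum a_n x^n and match x^{r+n}. The recurrence is
  D(n) a_n + 2 a_{n-1} - 3 a_{n-2} = 0,  where D(n) = (r+n)(r+n-1) + (0)(r+n) + (-14/25).
  a_n = [-2 a_{n-1} + 3 a_{n-2}] / D(n).
Since the indicial polynomial factors as (r - r_1)(r - r_2), D(n) = (r_1 + n - r_1)(r_1 + n - r_2) = n(n + 9/5).
Evaluating step by step (a_0 = 1):
  n = 1: D(1) = 1(1 + 9/5) = 14/5; numerator = -2(1) = -2; a_1 = (-2)/(14/5) = -5/7
  n = 2: D(2) = 2(2 + 9/5) = 38/5; numerator = -2(-5/7) + 3(1) = 31/7; a_2 = (31/7)/(38/5) = 155/266
  n = 3: D(3) = 3(3 + 9/5) = 72/5; numerator = -2(155/266) + 3(-5/7) = -440/133; a_3 = (-440/133)/(72/5) = -275/1197
  n = 4: D(4) = 4(4 + 9/5) = 116/5; numerator = -2(-275/1197) + 3(155/266) = 755/342; a_4 = (755/342)/(116/5) = 3775/39672

r = 7/5; a_0 = 1; a_1 = -5/7; a_2 = 155/266; a_3 = -275/1197; a_4 = 3775/39672


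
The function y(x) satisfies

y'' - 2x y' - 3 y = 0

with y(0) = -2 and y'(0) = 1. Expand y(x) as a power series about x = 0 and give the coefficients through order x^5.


Ansatz: y(x) = sum_{n>=0} a_n x^n, so y'(x) = sum_{n>=1} n a_n x^(n-1) and y''(x) = sum_{n>=2} n(n-1) a_n x^(n-2).
Substitute into P(x) y'' + Q(x) y' + R(x) y = 0 with P(x) = 1, Q(x) = -2x, R(x) = -3, and match powers of x.
Initial conditions: a_0 = -2, a_1 = 1.
Setting the coefficient of each power of x to zero and solving order by order (substituting the coefficients already found):
  x^0: 2 a_2 - 3 a_0 = 0  ->  2 a_2 = 3 a_0 = -6  ->  a_2 = -3
  x^1: 6 a_3 - 5 a_1 = 0  ->  6 a_3 = 5 a_1 = 5  ->  a_3 = 5/6
  x^2: 12 a_4 - 7 a_2 = 0  ->  12 a_4 = 7 a_2 = -21  ->  a_4 = -7/4
  x^3: 20 a_5 - 9 a_3 = 0  ->  20 a_5 = 9 a_3 = 15/2  ->  a_5 = 3/8
Truncated series: y(x) = -2 + x - 3 x^2 + (5/6) x^3 - (7/4) x^4 + (3/8) x^5 + O(x^6).

a_0 = -2; a_1 = 1; a_2 = -3; a_3 = 5/6; a_4 = -7/4; a_5 = 3/8


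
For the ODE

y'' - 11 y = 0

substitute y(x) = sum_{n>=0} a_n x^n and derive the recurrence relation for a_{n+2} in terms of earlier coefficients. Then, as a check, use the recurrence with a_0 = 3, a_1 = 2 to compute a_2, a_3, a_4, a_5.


Substitute y = sum_n a_n x^n into y'' + (const) y = 0.
y''(x) = sum_{n>=0} (n+2)(n+1) a_{n+2} x^n.
The ODE becomes sum_n [(n+2)(n+1) a_{n+2} - 11 a_n] x^n = 0.
Setting each coefficient to zero gives the recurrence:
  (n+2)(n+1) a_{n+2} - 11 a_n = 0,
  a_{n+2} = 11 / ((n+1)(n+2)) a_n.

Check with a_0 = 3, a_1 = 2 (apply the recurrence for n = 0, 1, 2, 3): a_0 = 3, a_1 = 2, a_2 = 33/2, a_3 = 11/3, a_4 = 121/8, a_5 = 121/60.

a_{n+2} = 11/((n+1)(n+2)) * a_n; check: a_0 = 3, a_1 = 2, a_2 = 33/2, a_3 = 11/3, a_4 = 121/8, a_5 = 121/60


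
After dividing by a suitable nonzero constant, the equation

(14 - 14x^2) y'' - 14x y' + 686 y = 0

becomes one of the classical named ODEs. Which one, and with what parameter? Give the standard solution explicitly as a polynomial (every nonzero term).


All three coefficients share the factor 14; dividing through by 14 gives  (1 - x^2) y'' - x y' + 49 y = 0.
This matches the Chebyshev equation (1 - x^2) y'' - x y' + n^2 y = 0 (note the -x y' term, not -2x y') with n^2 = 49, so n = 7; the polynomial solution is T_7(x).
With y = sum_k a_k x^k, matching x^k gives (k+2)(k+1) a_{k+2} = (k^2 - n^2) a_k = (k - 7)(k + 7) a_k. The right side vanishes at k = 7, so the series with the parity of 7 terminates at degree 7.
Standard normalization: leading coefficient of T_n is 2^(n-1), so a_7 = 2^6 = 64. Work downward with a_k = (k+1)(k+2) a_{k+2} / ((k - 7)(k + 7)):
  a_5 = (6)(7)(64) / ((5 - 7)(5 + 7)) = 2688/(-24) = -112
  a_3 = (4)(5)(-112) / ((3 - 7)(3 + 7)) = -2240/(-40) = 56
  a_1 = (2)(3)(56) / ((1 - 7)(1 + 7)) = 336/(-48) = -7
Hence T_7(x) = 64 x^7 - 112 x^5 + 56 x^3 - 7 x.

T_7(x); series = 64 x^7 - 112 x^5 + 56 x^3 - 7 x


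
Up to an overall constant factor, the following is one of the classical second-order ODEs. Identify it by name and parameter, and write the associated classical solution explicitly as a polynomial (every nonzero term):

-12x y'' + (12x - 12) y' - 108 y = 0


All three coefficients share the factor -12; dividing through by -12 gives  x y'' + (1 - x) y' + 9 y = 0.
This matches the Laguerre equation x y'' + (1 - x) y' + n y = 0 with n = 9; the polynomial solution is L_9(x).
With y = sum_k a_k x^k, matching x^k gives (k+1)k a_{k+1} + (k+1) a_{k+1} - k a_k + n a_k = 0, i.e. (k+1)^2 a_{k+1} = (k - n) a_k = (k - 9) a_k. The right side vanishes at k = 9, so the series terminates at degree 9.
Standard normalization L_n(0) = 1 gives a_0 = 1. Work upward with a_{k+1} = (k - 9) a_k / (k+1)^2:
  a_1 = (0 - 9)(1) / 1^2 = -9/1 = -9
  a_2 = (1 - 9)(-9) / 2^2 = 72/4 = 18
  a_3 = (2 - 9)(18) / 3^2 = -126/9 = -14
  a_4 = (3 - 9)(-14) / 4^2 = 84/16 = 21/4
  a_5 = (4 - 9)(21/4) / 5^2 = (-105/4)/25 = -21/20
  a_6 = (5 - 9)(-21/20) / 6^2 = (21/5)/36 = 7/60
  a_7 = (6 - 9)(7/60) / 7^2 = (-7/20)/49 = -1/140
  a_8 = (7 - 9)(-1/140) / 8^2 = (1/70)/64 = 1/4480
  a_9 = (8 - 9)(1/4480) / 9^2 = (-1/4480)/81 = -1/362880
Hence L_9(x) = -x^9/362880 + x^8/4480 - x^7/140 + 7 x^6/60 - 21 x^5/20 + 21 x^4/4 - 14 x^3 + 18 x^2 - 9 x + 1.

L_9(x); series = -x^9/362880 + x^8/4480 - x^7/140 + 7 x^6/60 - 21 x^5/20 + 21 x^4/4 - 14 x^3 + 18 x^2 - 9 x + 1


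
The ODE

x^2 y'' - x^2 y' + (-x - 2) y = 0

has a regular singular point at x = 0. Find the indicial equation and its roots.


Divide by x^2 to reach normal form y'' + P_1(x) y' + P_2(x) y = 0 with P_1(x) = -1 and P_2(x) = -1/x - 2/x^2.
x = 0 is a singular point because the y-coefficient -1/x - 2/x^2 has a pole at x = 0.
It is a regular singular point because x P_1(x) = p(x) = -x and x^2 P_2(x) = q(x) = -x - 2 are polynomials, hence analytic at x = 0.
p(0) = 0,  q(0) = -2.
Indicial equation: r(r-1) + p(0) r + q(0) = 0, i.e. r^2 + (p(0) - 1) r + q(0) = 0, i.e. r^2 - 1 r - 2 = 0.
Discriminant: (-1)^2 - 4(-2) = 9, so r = (1 ± 3)/2.
Solving: r_1 = 2, r_2 = -1.

indicial: r^2 - 1 r - 2 = 0; roots r_1 = 2, r_2 = -1


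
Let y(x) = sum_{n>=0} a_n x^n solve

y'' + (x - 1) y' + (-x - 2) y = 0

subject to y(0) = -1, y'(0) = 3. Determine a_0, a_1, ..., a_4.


Ansatz: y(x) = sum_{n>=0} a_n x^n, so y'(x) = sum_{n>=1} n a_n x^(n-1) and y''(x) = sum_{n>=2} n(n-1) a_n x^(n-2).
Substitute into P(x) y'' + Q(x) y' + R(x) y = 0 with P(x) = 1, Q(x) = x - 1, R(x) = -x - 2, and match powers of x.
Initial conditions: a_0 = -1, a_1 = 3.
Setting the coefficient of each power of x to zero and solving order by order (substituting the coefficients already found):
  x^0: 2 a_2 - a_1 - 2 a_0 = 0  ->  2 a_2 = a_1 + 2 a_0 = 1  ->  a_2 = 1/2
  x^1: 6 a_3 - 2 a_2 - a_1 - a_0 = 0  ->  6 a_3 = 2 a_2 + a_1 + a_0 = 3  ->  a_3 = 1/2
  x^2: 12 a_4 - 3 a_3 - a_1 = 0  ->  12 a_4 = 3 a_3 + a_1 = 9/2  ->  a_4 = 3/8
Truncated series: y(x) = -1 + 3 x + (1/2) x^2 + (1/2) x^3 + (3/8) x^4 + O(x^5).

a_0 = -1; a_1 = 3; a_2 = 1/2; a_3 = 1/2; a_4 = 3/8


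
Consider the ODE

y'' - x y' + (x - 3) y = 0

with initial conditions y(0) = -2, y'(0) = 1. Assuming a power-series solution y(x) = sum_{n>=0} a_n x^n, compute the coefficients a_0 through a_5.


Ansatz: y(x) = sum_{n>=0} a_n x^n, so y'(x) = sum_{n>=1} n a_n x^(n-1) and y''(x) = sum_{n>=2} n(n-1) a_n x^(n-2).
Substitute into P(x) y'' + Q(x) y' + R(x) y = 0 with P(x) = 1, Q(x) = -x, R(x) = x - 3, and match powers of x.
Initial conditions: a_0 = -2, a_1 = 1.
Setting the coefficient of each power of x to zero and solving order by order (substituting the coefficients already found):
  x^0: 2 a_2 - 3 a_0 = 0  ->  2 a_2 = 3 a_0 = -6  ->  a_2 = -3
  x^1: 6 a_3 - 4 a_1 + a_0 = 0  ->  6 a_3 = 4 a_1 - a_0 = 6  ->  a_3 = 1
  x^2: 12 a_4 - 5 a_2 + a_1 = 0  ->  12 a_4 = 5 a_2 - a_1 = -16  ->  a_4 = -4/3
  x^3: 20 a_5 - 6 a_3 + a_2 = 0  ->  20 a_5 = 6 a_3 - a_2 = 9  ->  a_5 = 9/20
Truncated series: y(x) = -2 + x - 3 x^2 + x^3 - (4/3) x^4 + (9/20) x^5 + O(x^6).

a_0 = -2; a_1 = 1; a_2 = -3; a_3 = 1; a_4 = -4/3; a_5 = 9/20


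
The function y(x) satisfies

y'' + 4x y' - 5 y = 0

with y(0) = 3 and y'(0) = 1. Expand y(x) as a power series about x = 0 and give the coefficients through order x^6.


Ansatz: y(x) = sum_{n>=0} a_n x^n, so y'(x) = sum_{n>=1} n a_n x^(n-1) and y''(x) = sum_{n>=2} n(n-1) a_n x^(n-2).
Substitute into P(x) y'' + Q(x) y' + R(x) y = 0 with P(x) = 1, Q(x) = 4x, R(x) = -5, and match powers of x.
Initial conditions: a_0 = 3, a_1 = 1.
Setting the coefficient of each power of x to zero and solving order by order (substituting the coefficients already found):
  x^0: 2 a_2 - 5 a_0 = 0  ->  2 a_2 = 5 a_0 = 15  ->  a_2 = 15/2
  x^1: 6 a_3 - a_1 = 0  ->  6 a_3 = a_1 = 1  ->  a_3 = 1/6
  x^2: 12 a_4 + 3 a_2 = 0  ->  12 a_4 = -3 a_2 = -45/2  ->  a_4 = -15/8
  x^3: 20 a_5 + 7 a_3 = 0  ->  20 a_5 = -7 a_3 = -7/6  ->  a_5 = -7/120
  x^4: 30 a_6 + 11 a_4 = 0  ->  30 a_6 = -11 a_4 = 165/8  ->  a_6 = 11/16
Truncated series: y(x) = 3 + x + (15/2) x^2 + (1/6) x^3 - (15/8) x^4 - (7/120) x^5 + (11/16) x^6 + O(x^7).

a_0 = 3; a_1 = 1; a_2 = 15/2; a_3 = 1/6; a_4 = -15/8; a_5 = -7/120; a_6 = 11/16


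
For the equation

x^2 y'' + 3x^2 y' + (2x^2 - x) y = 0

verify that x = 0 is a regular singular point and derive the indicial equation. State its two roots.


Divide by x^2 to reach normal form y'' + P_1(x) y' + P_2(x) y = 0 with P_1(x) = 3 and P_2(x) = 2 - 1/x.
x = 0 is a singular point because the y-coefficient 2 - 1/x has a pole at x = 0.
It is a regular singular point because x P_1(x) = p(x) = 3x and x^2 P_2(x) = q(x) = 2x^2 - x are polynomials, hence analytic at x = 0.
p(0) = 0,  q(0) = 0.
Indicial equation: r(r-1) + p(0) r + q(0) = 0, i.e. r^2 + (p(0) - 1) r + q(0) = 0, i.e. r^2 - 1 r = 0.
Discriminant: (-1)^2 - 4(0) = 1, so r = (1 ± 1)/2.
Solving: r_1 = 1, r_2 = 0.

indicial: r^2 - 1 r = 0; roots r_1 = 1, r_2 = 0


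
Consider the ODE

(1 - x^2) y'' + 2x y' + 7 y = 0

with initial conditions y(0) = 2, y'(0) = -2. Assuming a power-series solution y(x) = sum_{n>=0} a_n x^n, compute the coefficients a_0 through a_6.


Ansatz: y(x) = sum_{n>=0} a_n x^n, so y'(x) = sum_{n>=1} n a_n x^(n-1) and y''(x) = sum_{n>=2} n(n-1) a_n x^(n-2).
Substitute into P(x) y'' + Q(x) y' + R(x) y = 0 with P(x) = 1 - x^2, Q(x) = 2x, R(x) = 7, and match powers of x.
Initial conditions: a_0 = 2, a_1 = -2.
Setting the coefficient of each power of x to zero and solving order by order (substituting the coefficients already found):
  x^0: 2 a_2 + 7 a_0 = 0  ->  2 a_2 = -7 a_0 = -14  ->  a_2 = -7
  x^1: 6 a_3 + 9 a_1 = 0  ->  6 a_3 = -9 a_1 = 18  ->  a_3 = 3
  x^2: 12 a_4 + 9 a_2 = 0  ->  12 a_4 = -9 a_2 = 63  ->  a_4 = 21/4
  x^3: 20 a_5 + 7 a_3 = 0  ->  20 a_5 = -7 a_3 = -21  ->  a_5 = -21/20
  x^4: 30 a_6 + 3 a_4 = 0  ->  30 a_6 = -3 a_4 = -63/4  ->  a_6 = -21/40
Truncated series: y(x) = 2 - 2 x - 7 x^2 + 3 x^3 + (21/4) x^4 - (21/20) x^5 - (21/40) x^6 + O(x^7).

a_0 = 2; a_1 = -2; a_2 = -7; a_3 = 3; a_4 = 21/4; a_5 = -21/20; a_6 = -21/40


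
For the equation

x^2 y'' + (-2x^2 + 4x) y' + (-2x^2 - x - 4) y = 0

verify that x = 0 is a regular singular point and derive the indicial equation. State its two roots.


Divide by x^2 to reach normal form y'' + P_1(x) y' + P_2(x) y = 0 with P_1(x) = -2 + 4/x and P_2(x) = -2 - 1/x - 4/x^2.
x = 0 is a singular point because the y'-coefficient -2 + 4/x has a pole at x = 0 and the y-coefficient -2 - 1/x - 4/x^2 has a pole at x = 0.
It is a regular singular point because x P_1(x) = p(x) = 4 - 2x and x^2 P_2(x) = q(x) = -2x^2 - x - 4 are polynomials, hence analytic at x = 0.
p(0) = 4,  q(0) = -4.
Indicial equation: r(r-1) + p(0) r + q(0) = 0, i.e. r^2 + (p(0) - 1) r + q(0) = 0, i.e. r^2 + 3 r - 4 = 0.
Discriminant: (3)^2 - 4(-4) = 25, so r = (-3 ± 5)/2.
Solving: r_1 = 1, r_2 = -4.

indicial: r^2 + 3 r - 4 = 0; roots r_1 = 1, r_2 = -4


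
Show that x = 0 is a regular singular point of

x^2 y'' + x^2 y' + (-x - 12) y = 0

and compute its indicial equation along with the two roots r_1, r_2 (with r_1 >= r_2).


Divide by x^2 to reach normal form y'' + P_1(x) y' + P_2(x) y = 0 with P_1(x) = 1 and P_2(x) = -1/x - 12/x^2.
x = 0 is a singular point because the y-coefficient -1/x - 12/x^2 has a pole at x = 0.
It is a regular singular point because x P_1(x) = p(x) = x and x^2 P_2(x) = q(x) = -x - 12 are polynomials, hence analytic at x = 0.
p(0) = 0,  q(0) = -12.
Indicial equation: r(r-1) + p(0) r + q(0) = 0, i.e. r^2 + (p(0) - 1) r + q(0) = 0, i.e. r^2 - 1 r - 12 = 0.
Discriminant: (-1)^2 - 4(-12) = 49, so r = (1 ± 7)/2.
Solving: r_1 = 4, r_2 = -3.

indicial: r^2 - 1 r - 12 = 0; roots r_1 = 4, r_2 = -3


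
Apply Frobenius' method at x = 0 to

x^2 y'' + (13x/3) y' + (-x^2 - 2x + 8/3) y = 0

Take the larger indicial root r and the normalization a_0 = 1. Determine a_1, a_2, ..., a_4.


Write in Frobenius form y'' + (p(x)/x) y' + (q(x)/x^2) y = 0:
  p(x) = 13/3,  q(x) = -x^2 - 2x + 8/3.
Indicial equation: r(r-1) + (13/3) r + (8/3) = 0 -> roots r_1 = -4/3, r_2 = -2.
Take r = r_1 = -4/3. Let y(x) = x^r sum_{n>=0} a_n x^n with a_0 = 1.
Substitute y = x^r sum a_n x^n and match x^{r+n}. The recurrence is
  D(n) a_n - 2 a_{n-1} - 1 a_{n-2} = 0,  where D(n) = (r+n)(r+n-1) + (13/3)(r+n) + (8/3).
  a_n = [2 a_{n-1} + 1 a_{n-2}] / D(n).
Since the indicial polynomial factors as (r - r_1)(r - r_2), D(n) = (r_1 + n - r_1)(r_1 + n - r_2) = n(n + 2/3).
Evaluating step by step (a_0 = 1):
  n = 1: D(1) = 1(1 + 2/3) = 5/3; numerator = 2(1) = 2; a_1 = (2)/(5/3) = 6/5
  n = 2: D(2) = 2(2 + 2/3) = 16/3; numerator = 2(6/5) + 1(1) = 17/5; a_2 = (17/5)/(16/3) = 51/80
  n = 3: D(3) = 3(3 + 2/3) = 11; numerator = 2(51/80) + 1(6/5) = 99/40; a_3 = (99/40)/(11) = 9/40
  n = 4: D(4) = 4(4 + 2/3) = 56/3; numerator = 2(9/40) + 1(51/80) = 87/80; a_4 = (87/80)/(56/3) = 261/4480

r = -4/3; a_0 = 1; a_1 = 6/5; a_2 = 51/80; a_3 = 9/40; a_4 = 261/4480


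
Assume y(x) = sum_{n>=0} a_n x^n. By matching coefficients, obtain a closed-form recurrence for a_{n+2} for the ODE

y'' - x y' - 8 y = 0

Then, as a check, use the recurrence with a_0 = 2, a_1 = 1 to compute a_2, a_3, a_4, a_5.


Substitute y = sum_n a_n x^n.
y''(x) has coefficient (n+2)(n+1) a_{n+2} at x^n;
-x y'(x) has coefficient -n a_n at x^n (shift);
-8 y(x) has coefficient -8 a_n at x^n.
Matching x^n: (n+2)(n+1) a_{n+2} + (-n - 8) a_n = 0.
Thus a_{n+2} = (n + 8) / ((n+1)(n+2)) * a_n.

Check with a_0 = 2, a_1 = 1 (apply the recurrence for n = 0, 1, 2, 3): a_0 = 2, a_1 = 1, a_2 = 8, a_3 = 3/2, a_4 = 20/3, a_5 = 33/40.

a_(n+2) = (n + 8) / ((n+1)(n+2)) * a_n; check: a_0 = 2, a_1 = 1, a_2 = 8, a_3 = 3/2, a_4 = 20/3, a_5 = 33/40


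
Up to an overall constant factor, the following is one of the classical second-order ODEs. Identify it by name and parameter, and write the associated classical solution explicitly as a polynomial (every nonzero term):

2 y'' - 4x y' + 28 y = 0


All three coefficients share the factor 2; dividing through by 2 gives  y'' - 2x y' + 14 y = 0.
This matches the Hermite equation y'' - 2x y' + 2n y = 0 with 2n = 14, so n = 7; the polynomial solution is H_7(x).
With y = sum_k a_k x^k, matching x^k gives (k+2)(k+1) a_{k+2} = 2(k - n) a_k = 2(k - 7) a_k. The right side vanishes at k = 7, so the series with the parity of 7 terminates at degree 7.
Standard normalization: leading coefficient of H_n is 2^n, so a_7 = 2^7 = 128. Work downward with a_k = (k+1)(k+2) a_{k+2} / (2(k - n)):
  a_5 = (6)(7)(128) / (2(5 - 7)) = 5376/(-4) = -1344
  a_3 = (4)(5)(-1344) / (2(3 - 7)) = -26880/(-8) = 3360
  a_1 = (2)(3)(3360) / (2(1 - 7)) = 20160/(-12) = -1680
Hence H_7(x) = 128 x^7 - 1344 x^5 + 3360 x^3 - 1680 x.

H_7(x); series = 128 x^7 - 1344 x^5 + 3360 x^3 - 1680 x


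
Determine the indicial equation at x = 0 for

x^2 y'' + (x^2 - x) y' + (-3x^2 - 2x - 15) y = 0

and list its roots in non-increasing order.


Divide by x^2 to reach normal form y'' + P_1(x) y' + P_2(x) y = 0 with P_1(x) = 1 - 1/x and P_2(x) = -3 - 2/x - 15/x^2.
x = 0 is a singular point because the y'-coefficient 1 - 1/x has a pole at x = 0 and the y-coefficient -3 - 2/x - 15/x^2 has a pole at x = 0.
It is a regular singular point because x P_1(x) = p(x) = x - 1 and x^2 P_2(x) = q(x) = -3x^2 - 2x - 15 are polynomials, hence analytic at x = 0.
p(0) = -1,  q(0) = -15.
Indicial equation: r(r-1) + p(0) r + q(0) = 0, i.e. r^2 + (p(0) - 1) r + q(0) = 0, i.e. r^2 - 2 r - 15 = 0.
Discriminant: (-2)^2 - 4(-15) = 64, so r = (2 ± 8)/2.
Solving: r_1 = 5, r_2 = -3.

indicial: r^2 - 2 r - 15 = 0; roots r_1 = 5, r_2 = -3


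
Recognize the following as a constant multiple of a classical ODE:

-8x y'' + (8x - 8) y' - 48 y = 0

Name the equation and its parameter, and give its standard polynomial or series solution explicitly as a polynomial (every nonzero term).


All three coefficients share the factor -8; dividing through by -8 gives  x y'' + (1 - x) y' + 6 y = 0.
This matches the Laguerre equation x y'' + (1 - x) y' + n y = 0 with n = 6; the polynomial solution is L_6(x).
With y = sum_k a_k x^k, matching x^k gives (k+1)k a_{k+1} + (k+1) a_{k+1} - k a_k + n a_k = 0, i.e. (k+1)^2 a_{k+1} = (k - n) a_k = (k - 6) a_k. The right side vanishes at k = 6, so the series terminates at degree 6.
Standard normalization L_n(0) = 1 gives a_0 = 1. Work upward with a_{k+1} = (k - 6) a_k / (k+1)^2:
  a_1 = (0 - 6)(1) / 1^2 = -6/1 = -6
  a_2 = (1 - 6)(-6) / 2^2 = 30/4 = 15/2
  a_3 = (2 - 6)(15/2) / 3^2 = -30/9 = -10/3
  a_4 = (3 - 6)(-10/3) / 4^2 = 10/16 = 5/8
  a_5 = (4 - 6)(5/8) / 5^2 = (-5/4)/25 = -1/20
  a_6 = (5 - 6)(-1/20) / 6^2 = (1/20)/36 = 1/720
Hence L_6(x) = x^6/720 - x^5/20 + 5 x^4/8 - 10 x^3/3 + 15 x^2/2 - 6 x + 1.

L_6(x); series = x^6/720 - x^5/20 + 5 x^4/8 - 10 x^3/3 + 15 x^2/2 - 6 x + 1


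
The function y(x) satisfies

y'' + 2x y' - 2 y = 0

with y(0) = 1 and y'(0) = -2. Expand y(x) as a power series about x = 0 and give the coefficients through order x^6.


Ansatz: y(x) = sum_{n>=0} a_n x^n, so y'(x) = sum_{n>=1} n a_n x^(n-1) and y''(x) = sum_{n>=2} n(n-1) a_n x^(n-2).
Substitute into P(x) y'' + Q(x) y' + R(x) y = 0 with P(x) = 1, Q(x) = 2x, R(x) = -2, and match powers of x.
Initial conditions: a_0 = 1, a_1 = -2.
Setting the coefficient of each power of x to zero and solving order by order (substituting the coefficients already found):
  x^0: 2 a_2 - 2 a_0 = 0  ->  2 a_2 = 2 a_0 = 2  ->  a_2 = 1
  x^1: 6 a_3 = 0  ->  a_3 = 0
  x^2: 12 a_4 + 2 a_2 = 0  ->  12 a_4 = -2 a_2 = -2  ->  a_4 = -1/6
  x^3: 20 a_5 + 4 a_3 = 0  ->  20 a_5 = -4 a_3 = 0  ->  a_5 = 0
  x^4: 30 a_6 + 6 a_4 = 0  ->  30 a_6 = -6 a_4 = 1  ->  a_6 = 1/30
Truncated series: y(x) = 1 - 2 x + x^2 - (1/6) x^4 + (1/30) x^6 + O(x^7).

a_0 = 1; a_1 = -2; a_2 = 1; a_3 = 0; a_4 = -1/6; a_5 = 0; a_6 = 1/30


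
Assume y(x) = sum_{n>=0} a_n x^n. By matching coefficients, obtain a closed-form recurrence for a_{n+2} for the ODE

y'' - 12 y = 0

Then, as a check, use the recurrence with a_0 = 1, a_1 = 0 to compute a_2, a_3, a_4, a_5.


Substitute y = sum_n a_n x^n into y'' + (const) y = 0.
y''(x) = sum_{n>=0} (n+2)(n+1) a_{n+2} x^n.
The ODE becomes sum_n [(n+2)(n+1) a_{n+2} - 12 a_n] x^n = 0.
Setting each coefficient to zero gives the recurrence:
  (n+2)(n+1) a_{n+2} - 12 a_n = 0,
  a_{n+2} = 12 / ((n+1)(n+2)) a_n.

Check with a_0 = 1, a_1 = 0 (apply the recurrence for n = 0, 1, 2, 3): a_0 = 1, a_1 = 0, a_2 = 6, a_3 = 0, a_4 = 6, a_5 = 0.

a_{n+2} = 12/((n+1)(n+2)) * a_n; check: a_0 = 1, a_1 = 0, a_2 = 6, a_3 = 0, a_4 = 6, a_5 = 0


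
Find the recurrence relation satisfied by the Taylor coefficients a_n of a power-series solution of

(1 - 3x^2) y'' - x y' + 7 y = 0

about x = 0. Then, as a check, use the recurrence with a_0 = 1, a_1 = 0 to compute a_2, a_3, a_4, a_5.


Substitute y = sum_n a_n x^n.
(1 - 3 x^2) y'' contributes (n+2)(n+1) a_{n+2} - 3 n(n-1) a_n at x^n.
-x y'(x) contributes -n a_n at x^n.
7 y(x) contributes 7 a_n at x^n.
Matching x^n: (n+2)(n+1) a_{n+2} + (-3 n(n-1) - n + 7) a_n = 0.
Thus a_{n+2} = (3 n(n-1) + n - 7) / ((n+1)(n+2)) * a_n.

Check with a_0 = 1, a_1 = 0 (apply the recurrence for n = 0, 1, 2, 3): a_0 = 1, a_1 = 0, a_2 = -7/2, a_3 = 0, a_4 = -7/24, a_5 = 0.

a_(n+2) = (3 n(n-1) + n - 7) / ((n+1)(n+2)) * a_n; check: a_0 = 1, a_1 = 0, a_2 = -7/2, a_3 = 0, a_4 = -7/24, a_5 = 0


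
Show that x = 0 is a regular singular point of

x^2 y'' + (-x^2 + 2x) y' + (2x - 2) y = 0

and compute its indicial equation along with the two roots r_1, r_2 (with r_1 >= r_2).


Divide by x^2 to reach normal form y'' + P_1(x) y' + P_2(x) y = 0 with P_1(x) = -1 + 2/x and P_2(x) = 2/x - 2/x^2.
x = 0 is a singular point because the y'-coefficient -1 + 2/x has a pole at x = 0 and the y-coefficient 2/x - 2/x^2 has a pole at x = 0.
It is a regular singular point because x P_1(x) = p(x) = 2 - x and x^2 P_2(x) = q(x) = 2x - 2 are polynomials, hence analytic at x = 0.
p(0) = 2,  q(0) = -2.
Indicial equation: r(r-1) + p(0) r + q(0) = 0, i.e. r^2 + (p(0) - 1) r + q(0) = 0, i.e. r^2 + 1 r - 2 = 0.
Discriminant: (1)^2 - 4(-2) = 9, so r = (-1 ± 3)/2.
Solving: r_1 = 1, r_2 = -2.

indicial: r^2 + 1 r - 2 = 0; roots r_1 = 1, r_2 = -2


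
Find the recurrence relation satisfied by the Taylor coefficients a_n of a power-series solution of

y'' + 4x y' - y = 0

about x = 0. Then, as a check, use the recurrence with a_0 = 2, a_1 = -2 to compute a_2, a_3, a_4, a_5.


Substitute y = sum_n a_n x^n.
y''(x) has coefficient (n+2)(n+1) a_{n+2} at x^n;
4 x y'(x) has coefficient 4 n a_n at x^n (shift);
-y(x) has coefficient -1 a_n at x^n.
Matching x^n: (n+2)(n+1) a_{n+2} + (4n - 1) a_n = 0.
Thus a_{n+2} = (-4n + 1) / ((n+1)(n+2)) * a_n.

Check with a_0 = 2, a_1 = -2 (apply the recurrence for n = 0, 1, 2, 3): a_0 = 2, a_1 = -2, a_2 = 1, a_3 = 1, a_4 = -7/12, a_5 = -11/20.

a_(n+2) = (-4n + 1) / ((n+1)(n+2)) * a_n; check: a_0 = 2, a_1 = -2, a_2 = 1, a_3 = 1, a_4 = -7/12, a_5 = -11/20


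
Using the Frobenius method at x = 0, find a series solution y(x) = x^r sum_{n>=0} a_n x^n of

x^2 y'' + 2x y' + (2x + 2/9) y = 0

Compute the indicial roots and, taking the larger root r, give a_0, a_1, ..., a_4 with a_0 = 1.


Write in Frobenius form y'' + (p(x)/x) y' + (q(x)/x^2) y = 0:
  p(x) = 2,  q(x) = 2x + 2/9.
Indicial equation: r(r-1) + (2) r + (2/9) = 0 -> roots r_1 = -1/3, r_2 = -2/3.
Take r = r_1 = -1/3. Let y(x) = x^r sum_{n>=0} a_n x^n with a_0 = 1.
Substitute y = x^r sum a_n x^n and match x^{r+n}. The recurrence is
  D(n) a_n + 2 a_{n-1} = 0,  where D(n) = (r+n)(r+n-1) + (2)(r+n) + (2/9).
  a_n = -2 / D(n) * a_{n-1}.
Since the indicial polynomial factors as (r - r_1)(r - r_2), D(n) = (r_1 + n - r_1)(r_1 + n - r_2) = n(n + 1/3).
Evaluating step by step (a_0 = 1):
  n = 1: D(1) = 1(1 + 1/3) = 4/3; numerator = -2(1) = -2; a_1 = (-2)/(4/3) = -3/2
  n = 2: D(2) = 2(2 + 1/3) = 14/3; numerator = -2(-3/2) = 3; a_2 = (3)/(14/3) = 9/14
  n = 3: D(3) = 3(3 + 1/3) = 10; numerator = -2(9/14) = -9/7; a_3 = (-9/7)/(10) = -9/70
  n = 4: D(4) = 4(4 + 1/3) = 52/3; numerator = -2(-9/70) = 9/35; a_4 = (9/35)/(52/3) = 27/1820

r = -1/3; a_0 = 1; a_1 = -3/2; a_2 = 9/14; a_3 = -9/70; a_4 = 27/1820


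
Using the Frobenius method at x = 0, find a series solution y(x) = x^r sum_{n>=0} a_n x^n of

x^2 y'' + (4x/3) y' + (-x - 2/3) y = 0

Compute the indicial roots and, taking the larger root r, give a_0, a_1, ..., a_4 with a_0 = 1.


Write in Frobenius form y'' + (p(x)/x) y' + (q(x)/x^2) y = 0:
  p(x) = 4/3,  q(x) = -x - 2/3.
Indicial equation: r(r-1) + (4/3) r + (-2/3) = 0 -> roots r_1 = 2/3, r_2 = -1.
Take r = r_1 = 2/3. Let y(x) = x^r sum_{n>=0} a_n x^n with a_0 = 1.
Substitute y = x^r sum a_n x^n and match x^{r+n}. The recurrence is
  D(n) a_n - 1 a_{n-1} = 0,  where D(n) = (r+n)(r+n-1) + (4/3)(r+n) + (-2/3).
  a_n = 1 / D(n) * a_{n-1}.
Since the indicial polynomial factors as (r - r_1)(r - r_2), D(n) = (r_1 + n - r_1)(r_1 + n - r_2) = n(n + 5/3).
Evaluating step by step (a_0 = 1):
  n = 1: D(1) = 1(1 + 5/3) = 8/3; numerator = 1(1) = 1; a_1 = (1)/(8/3) = 3/8
  n = 2: D(2) = 2(2 + 5/3) = 22/3; numerator = 1(3/8) = 3/8; a_2 = (3/8)/(22/3) = 9/176
  n = 3: D(3) = 3(3 + 5/3) = 14; numerator = 1(9/176) = 9/176; a_3 = (9/176)/(14) = 9/2464
  n = 4: D(4) = 4(4 + 5/3) = 68/3; numerator = 1(9/2464) = 9/2464; a_4 = (9/2464)/(68/3) = 27/167552

r = 2/3; a_0 = 1; a_1 = 3/8; a_2 = 9/176; a_3 = 9/2464; a_4 = 27/167552


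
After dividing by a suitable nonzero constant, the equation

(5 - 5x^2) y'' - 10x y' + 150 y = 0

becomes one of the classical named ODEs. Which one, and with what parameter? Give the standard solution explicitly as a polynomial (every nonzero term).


All three coefficients share the factor 5; dividing through by 5 gives  (1 - x^2) y'' - 2x y' + 30 y = 0.
This matches the Legendre equation (1 - x^2) y'' - 2x y' + n(n+1) y = 0 (note the -2x y' term) with n(n+1) = 30, so n = 5; the polynomial solution is P_5(x).
With y = sum_k a_k x^k, matching x^k gives (k+2)(k+1) a_{k+2} = [k(k+1) - n(n+1)] a_k = (k - 5)(k + 6) a_k. The right side vanishes at k = 5, so the series with the parity of 5 terminates at degree 5.
Standard normalization (P_n(1) = 1): leading coefficient (2n)!/(2^n (n!)^2) = 3628800/(32*14400) = 63/8, so a_5 = 63/8. Work downward with a_k = (k+1)(k+2) a_{k+2} / ((k - 5)(k + 6)):
  a_3 = (4)(5)(63/8) / ((3 - 5)(3 + 6)) = (315/2)/(-18) = -35/4
  a_1 = (2)(3)(-35/4) / ((1 - 5)(1 + 6)) = (-105/2)/(-28) = 15/8
Hence P_5(x) = 63 x^5/8 - 35 x^3/4 + 15 x/8.

P_5(x); series = 63 x^5/8 - 35 x^3/4 + 15 x/8


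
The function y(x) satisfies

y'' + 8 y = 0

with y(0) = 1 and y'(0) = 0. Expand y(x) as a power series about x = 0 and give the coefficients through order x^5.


Ansatz: y(x) = sum_{n>=0} a_n x^n, so y'(x) = sum_{n>=1} n a_n x^(n-1) and y''(x) = sum_{n>=2} n(n-1) a_n x^(n-2).
Substitute into P(x) y'' + Q(x) y' + R(x) y = 0 with P(x) = 1, Q(x) = 0, R(x) = 8, and match powers of x.
Initial conditions: a_0 = 1, a_1 = 0.
Setting the coefficient of each power of x to zero and solving order by order (substituting the coefficients already found):
  x^0: 2 a_2 + 8 a_0 = 0  ->  2 a_2 = -8 a_0 = -8  ->  a_2 = -4
  x^1: 6 a_3 + 8 a_1 = 0  ->  6 a_3 = -8 a_1 = 0  ->  a_3 = 0
  x^2: 12 a_4 + 8 a_2 = 0  ->  12 a_4 = -8 a_2 = 32  ->  a_4 = 8/3
  x^3: 20 a_5 + 8 a_3 = 0  ->  20 a_5 = -8 a_3 = 0  ->  a_5 = 0
Truncated series: y(x) = 1 - 4 x^2 + (8/3) x^4 + O(x^6).

a_0 = 1; a_1 = 0; a_2 = -4; a_3 = 0; a_4 = 8/3; a_5 = 0


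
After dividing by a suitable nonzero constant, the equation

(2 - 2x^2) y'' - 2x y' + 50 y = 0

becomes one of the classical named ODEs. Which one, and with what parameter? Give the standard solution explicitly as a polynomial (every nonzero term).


All three coefficients share the factor 2; dividing through by 2 gives  (1 - x^2) y'' - x y' + 25 y = 0.
This matches the Chebyshev equation (1 - x^2) y'' - x y' + n^2 y = 0 (note the -x y' term, not -2x y') with n^2 = 25, so n = 5; the polynomial solution is T_5(x).
With y = sum_k a_k x^k, matching x^k gives (k+2)(k+1) a_{k+2} = (k^2 - n^2) a_k = (k - 5)(k + 5) a_k. The right side vanishes at k = 5, so the series with the parity of 5 terminates at degree 5.
Standard normalization: leading coefficient of T_n is 2^(n-1), so a_5 = 2^4 = 16. Work downward with a_k = (k+1)(k+2) a_{k+2} / ((k - 5)(k + 5)):
  a_3 = (4)(5)(16) / ((3 - 5)(3 + 5)) = 320/(-16) = -20
  a_1 = (2)(3)(-20) / ((1 - 5)(1 + 5)) = -120/(-24) = 5
Hence T_5(x) = 16 x^5 - 20 x^3 + 5 x.

T_5(x); series = 16 x^5 - 20 x^3 + 5 x


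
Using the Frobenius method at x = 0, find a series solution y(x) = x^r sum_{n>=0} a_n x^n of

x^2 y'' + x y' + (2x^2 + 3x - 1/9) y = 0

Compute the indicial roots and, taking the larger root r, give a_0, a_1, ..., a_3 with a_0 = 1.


Write in Frobenius form y'' + (p(x)/x) y' + (q(x)/x^2) y = 0:
  p(x) = 1,  q(x) = 2x^2 + 3x - 1/9.
Indicial equation: r(r-1) + (1) r + (-1/9) = 0 -> roots r_1 = 1/3, r_2 = -1/3.
Take r = r_1 = 1/3. Let y(x) = x^r sum_{n>=0} a_n x^n with a_0 = 1.
Substitute y = x^r sum a_n x^n and match x^{r+n}. The recurrence is
  D(n) a_n + 3 a_{n-1} + 2 a_{n-2} = 0,  where D(n) = (r+n)(r+n-1) + (1)(r+n) + (-1/9).
  a_n = [-3 a_{n-1} - 2 a_{n-2}] / D(n).
Since the indicial polynomial factors as (r - r_1)(r - r_2), D(n) = (r_1 + n - r_1)(r_1 + n - r_2) = n(n + 2/3).
Evaluating step by step (a_0 = 1):
  n = 1: D(1) = 1(1 + 2/3) = 5/3; numerator = -3(1) = -3; a_1 = (-3)/(5/3) = -9/5
  n = 2: D(2) = 2(2 + 2/3) = 16/3; numerator = -3(-9/5) - 2(1) = 17/5; a_2 = (17/5)/(16/3) = 51/80
  n = 3: D(3) = 3(3 + 2/3) = 11; numerator = -3(51/80) - 2(-9/5) = 27/16; a_3 = (27/16)/(11) = 27/176

r = 1/3; a_0 = 1; a_1 = -9/5; a_2 = 51/80; a_3 = 27/176


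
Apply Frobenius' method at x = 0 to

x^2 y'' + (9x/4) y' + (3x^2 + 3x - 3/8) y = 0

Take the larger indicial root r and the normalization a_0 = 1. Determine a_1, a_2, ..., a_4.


Write in Frobenius form y'' + (p(x)/x) y' + (q(x)/x^2) y = 0:
  p(x) = 9/4,  q(x) = 3x^2 + 3x - 3/8.
Indicial equation: r(r-1) + (9/4) r + (-3/8) = 0 -> roots r_1 = 1/4, r_2 = -3/2.
Take r = r_1 = 1/4. Let y(x) = x^r sum_{n>=0} a_n x^n with a_0 = 1.
Substitute y = x^r sum a_n x^n and match x^{r+n}. The recurrence is
  D(n) a_n + 3 a_{n-1} + 3 a_{n-2} = 0,  where D(n) = (r+n)(r+n-1) + (9/4)(r+n) + (-3/8).
  a_n = [-3 a_{n-1} - 3 a_{n-2}] / D(n).
Since the indicial polynomial factors as (r - r_1)(r - r_2), D(n) = (r_1 + n - r_1)(r_1 + n - r_2) = n(n + 7/4).
Evaluating step by step (a_0 = 1):
  n = 1: D(1) = 1(1 + 7/4) = 11/4; numerator = -3(1) = -3; a_1 = (-3)/(11/4) = -12/11
  n = 2: D(2) = 2(2 + 7/4) = 15/2; numerator = -3(-12/11) - 3(1) = 3/11; a_2 = (3/11)/(15/2) = 2/55
  n = 3: D(3) = 3(3 + 7/4) = 57/4; numerator = -3(2/55) - 3(-12/11) = 174/55; a_3 = (174/55)/(57/4) = 232/1045
  n = 4: D(4) = 4(4 + 7/4) = 23; numerator = -3(232/1045) - 3(2/55) = -162/209; a_4 = (-162/209)/(23) = -162/4807

r = 1/4; a_0 = 1; a_1 = -12/11; a_2 = 2/55; a_3 = 232/1045; a_4 = -162/4807


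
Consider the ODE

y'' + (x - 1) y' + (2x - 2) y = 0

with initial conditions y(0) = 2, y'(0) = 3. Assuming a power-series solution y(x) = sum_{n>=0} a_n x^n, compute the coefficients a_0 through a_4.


Ansatz: y(x) = sum_{n>=0} a_n x^n, so y'(x) = sum_{n>=1} n a_n x^(n-1) and y''(x) = sum_{n>=2} n(n-1) a_n x^(n-2).
Substitute into P(x) y'' + Q(x) y' + R(x) y = 0 with P(x) = 1, Q(x) = x - 1, R(x) = 2x - 2, and match powers of x.
Initial conditions: a_0 = 2, a_1 = 3.
Setting the coefficient of each power of x to zero and solving order by order (substituting the coefficients already found):
  x^0: 2 a_2 - a_1 - 2 a_0 = 0  ->  2 a_2 = a_1 + 2 a_0 = 7  ->  a_2 = 7/2
  x^1: 6 a_3 - 2 a_2 - a_1 + 2 a_0 = 0  ->  6 a_3 = 2 a_2 + a_1 - 2 a_0 = 6  ->  a_3 = 1
  x^2: 12 a_4 - 3 a_3 + 2 a_1 = 0  ->  12 a_4 = 3 a_3 - 2 a_1 = -3  ->  a_4 = -1/4
Truncated series: y(x) = 2 + 3 x + (7/2) x^2 + x^3 - (1/4) x^4 + O(x^5).

a_0 = 2; a_1 = 3; a_2 = 7/2; a_3 = 1; a_4 = -1/4


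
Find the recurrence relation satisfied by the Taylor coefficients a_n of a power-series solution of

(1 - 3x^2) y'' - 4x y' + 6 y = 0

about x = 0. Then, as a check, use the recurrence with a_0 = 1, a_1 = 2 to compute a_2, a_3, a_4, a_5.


Substitute y = sum_n a_n x^n.
(1 - 3 x^2) y'' contributes (n+2)(n+1) a_{n+2} - 3 n(n-1) a_n at x^n.
-4 x y'(x) contributes -4 n a_n at x^n.
6 y(x) contributes 6 a_n at x^n.
Matching x^n: (n+2)(n+1) a_{n+2} + (-3 n(n-1) - 4 n + 6) a_n = 0.
Thus a_{n+2} = (3 n(n-1) + 4 n - 6) / ((n+1)(n+2)) * a_n.

Check with a_0 = 1, a_1 = 2 (apply the recurrence for n = 0, 1, 2, 3): a_0 = 1, a_1 = 2, a_2 = -3, a_3 = -2/3, a_4 = -2, a_5 = -4/5.

a_(n+2) = (3 n(n-1) + 4 n - 6) / ((n+1)(n+2)) * a_n; check: a_0 = 1, a_1 = 2, a_2 = -3, a_3 = -2/3, a_4 = -2, a_5 = -4/5


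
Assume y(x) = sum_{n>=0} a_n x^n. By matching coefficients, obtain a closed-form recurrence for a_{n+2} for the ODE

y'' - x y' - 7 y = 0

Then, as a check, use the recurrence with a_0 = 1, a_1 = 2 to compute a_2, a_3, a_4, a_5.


Substitute y = sum_n a_n x^n.
y''(x) has coefficient (n+2)(n+1) a_{n+2} at x^n;
-x y'(x) has coefficient -n a_n at x^n (shift);
-7 y(x) has coefficient -7 a_n at x^n.
Matching x^n: (n+2)(n+1) a_{n+2} + (-n - 7) a_n = 0.
Thus a_{n+2} = (n + 7) / ((n+1)(n+2)) * a_n.

Check with a_0 = 1, a_1 = 2 (apply the recurrence for n = 0, 1, 2, 3): a_0 = 1, a_1 = 2, a_2 = 7/2, a_3 = 8/3, a_4 = 21/8, a_5 = 4/3.

a_(n+2) = (n + 7) / ((n+1)(n+2)) * a_n; check: a_0 = 1, a_1 = 2, a_2 = 7/2, a_3 = 8/3, a_4 = 21/8, a_5 = 4/3


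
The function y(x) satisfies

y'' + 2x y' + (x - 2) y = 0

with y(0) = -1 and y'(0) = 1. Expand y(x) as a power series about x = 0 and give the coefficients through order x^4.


Ansatz: y(x) = sum_{n>=0} a_n x^n, so y'(x) = sum_{n>=1} n a_n x^(n-1) and y''(x) = sum_{n>=2} n(n-1) a_n x^(n-2).
Substitute into P(x) y'' + Q(x) y' + R(x) y = 0 with P(x) = 1, Q(x) = 2x, R(x) = x - 2, and match powers of x.
Initial conditions: a_0 = -1, a_1 = 1.
Setting the coefficient of each power of x to zero and solving order by order (substituting the coefficients already found):
  x^0: 2 a_2 - 2 a_0 = 0  ->  2 a_2 = 2 a_0 = -2  ->  a_2 = -1
  x^1: 6 a_3 + a_0 = 0  ->  6 a_3 = -a_0 = 1  ->  a_3 = 1/6
  x^2: 12 a_4 + 2 a_2 + a_1 = 0  ->  12 a_4 = -2 a_2 - a_1 = 1  ->  a_4 = 1/12
Truncated series: y(x) = -1 + x - x^2 + (1/6) x^3 + (1/12) x^4 + O(x^5).

a_0 = -1; a_1 = 1; a_2 = -1; a_3 = 1/6; a_4 = 1/12
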